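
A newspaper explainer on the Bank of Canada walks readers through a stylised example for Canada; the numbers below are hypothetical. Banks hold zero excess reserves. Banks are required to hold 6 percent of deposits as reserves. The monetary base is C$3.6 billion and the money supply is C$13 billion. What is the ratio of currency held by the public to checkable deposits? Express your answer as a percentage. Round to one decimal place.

Using m = M/MB = 13/3.6 ≈ 3.611111. From m = (1 + c)/(c + rr + e), rearranging gives 1 + c = m·(c + rr + e), so c·(1 − m) = m·(rr + e) − 1.
Hence c = [m·(rr + e) − 1]/(1 − m) = [3.611111 × (0.06 + 0) − 1] / (1 − 3.611111) ≈ 0.300000.

30.0%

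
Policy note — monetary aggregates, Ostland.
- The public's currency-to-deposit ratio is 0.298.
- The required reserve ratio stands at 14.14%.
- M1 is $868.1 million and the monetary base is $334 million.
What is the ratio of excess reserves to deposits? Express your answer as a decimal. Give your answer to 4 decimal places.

0.0600

Using m = M/MB = 868.1/334 ≈ 2.599102. Since m = (1 + c)/(c + rr + e), the denominator satisfies c + rr + e = (1 + c)/m = (1 + 0.298) / 2.599102 ≈ 0.499403.
With c = 0.298 and rr = 0.1414, the ratio of excess reserves to deposits is 0.499403 − 0.298 − 0.1414 = 0.060003.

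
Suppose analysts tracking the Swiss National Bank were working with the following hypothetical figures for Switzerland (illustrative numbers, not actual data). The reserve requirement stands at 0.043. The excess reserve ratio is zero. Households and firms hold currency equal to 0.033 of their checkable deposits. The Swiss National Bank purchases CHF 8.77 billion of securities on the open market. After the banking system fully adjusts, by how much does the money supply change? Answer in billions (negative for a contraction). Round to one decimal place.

The money multiplier is m = (1 + c) / (rr + c) = (1 + 0.033) / (0.043 + 0.033) ≈ 13.5921.
The purchase adds 8.77 billion of base, so ΔM = m × ΔMB = 13.5921 × (+8.77) ≈ 119.2027 billion.

CHF 119.2 billion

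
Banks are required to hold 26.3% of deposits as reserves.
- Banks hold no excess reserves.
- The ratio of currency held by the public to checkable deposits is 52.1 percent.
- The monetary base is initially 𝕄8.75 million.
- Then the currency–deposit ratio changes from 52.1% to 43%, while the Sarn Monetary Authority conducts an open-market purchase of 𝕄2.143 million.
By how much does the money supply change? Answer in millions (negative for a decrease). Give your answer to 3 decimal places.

Before: m₁ = (1 + 0.521) / (0.263 + 0.521) ≈ 1.940051, MB₁ = 8.75, so M₁ = 1.940051 × 8.75 ≈ 16.9754 million.
After: m₂ = (1 + 0.43) / (0.263 + 0.43) ≈ 2.063492, MB₂ = 8.75 + 2.143 = 10.893, so M₂ = 2.063492 × 10.893 ≈ 22.4776 million.
ΔM = M₂ − M₁ = 22.4776 − 16.9754 = 5.5022 million.

𝕄5.502 million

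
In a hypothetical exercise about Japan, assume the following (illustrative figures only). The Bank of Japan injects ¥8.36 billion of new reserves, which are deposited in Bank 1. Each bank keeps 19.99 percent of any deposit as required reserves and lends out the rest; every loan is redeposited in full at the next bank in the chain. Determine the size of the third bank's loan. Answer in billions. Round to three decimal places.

Each bank lends a fraction (1 − rr) = 0.8001 of the deposit it receives, so Bank 3 receives 8.36·0.8001^2 and lends 8.36·0.8001^3 ≈ 4.2819 billion.

¥4.282 billion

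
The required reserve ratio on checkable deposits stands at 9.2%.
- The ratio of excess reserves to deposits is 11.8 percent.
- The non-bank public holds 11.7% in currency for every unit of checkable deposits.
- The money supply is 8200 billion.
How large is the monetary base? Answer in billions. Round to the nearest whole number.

2401 billion

The money multiplier is m = (1 + c) / (rr + e + c) = (1 + 0.117) / (0.092 + 0.118 + 0.117) ≈ 3.41590.
MB = M / m = 8200 / 3.41590 ≈ 2400.5387 billion.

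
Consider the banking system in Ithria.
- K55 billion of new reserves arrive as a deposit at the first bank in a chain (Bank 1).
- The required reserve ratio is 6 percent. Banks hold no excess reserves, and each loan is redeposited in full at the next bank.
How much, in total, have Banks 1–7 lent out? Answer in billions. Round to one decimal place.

K302.9 billion

Bank i lends (1 − rr)^i of the original deposit: Bank 1 lends 55·0.9400 = 51.7000, Bank 2 lends 55·0.9400² = 48.5980, and so on.
Summing a geometric series: total = 55·[0.9400·(1 − 0.9400^7) / (1 − 0.9400)] ≈ 302.8951 billion.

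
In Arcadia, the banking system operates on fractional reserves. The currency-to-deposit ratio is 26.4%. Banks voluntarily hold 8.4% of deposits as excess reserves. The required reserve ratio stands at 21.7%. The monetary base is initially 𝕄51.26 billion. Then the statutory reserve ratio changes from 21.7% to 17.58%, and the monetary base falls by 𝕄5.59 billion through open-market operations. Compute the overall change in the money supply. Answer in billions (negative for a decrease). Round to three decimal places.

-4.469 billion

Before: m₁ = (1 + 0.264) / (0.217 + 0.084 + 0.264) ≈ 2.237168, MB₁ = 51.26, so M₁ = 2.237168 × 51.26 ≈ 114.6772 billion.
After: m₂ = (1 + 0.264) / (0.1758 + 0.084 + 0.264) ≈ 2.413135, MB₂ = 51.26 − 5.59 = 45.67, so M₂ = 2.413135 × 45.67 ≈ 110.2079 billion.
ΔM = M₂ − M₁ = 110.2079 − 114.6772 = -4.4693 billion.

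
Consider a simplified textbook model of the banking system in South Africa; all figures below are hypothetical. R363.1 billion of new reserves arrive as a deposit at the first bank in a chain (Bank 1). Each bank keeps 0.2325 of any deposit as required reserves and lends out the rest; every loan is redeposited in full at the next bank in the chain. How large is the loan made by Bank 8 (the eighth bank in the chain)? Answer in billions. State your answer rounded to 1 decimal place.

Each bank lends a fraction (1 − rr) = 0.7675 of the deposit it receives, so Bank 8 receives 363.1·0.7675^7 and lends 363.1·0.7675^8 ≈ 43.7173 billion.

R43.7 billion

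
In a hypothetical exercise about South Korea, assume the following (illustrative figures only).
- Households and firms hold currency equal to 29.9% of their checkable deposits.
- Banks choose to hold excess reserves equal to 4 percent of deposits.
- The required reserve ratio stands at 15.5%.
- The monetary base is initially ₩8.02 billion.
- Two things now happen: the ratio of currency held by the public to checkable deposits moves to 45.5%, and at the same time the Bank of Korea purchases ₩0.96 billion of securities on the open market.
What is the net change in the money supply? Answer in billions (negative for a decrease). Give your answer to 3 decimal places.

-0.988 billion

Before: m₁ = (1 + 0.299) / (0.155 + 0.04 + 0.299) ≈ 2.62955, MB₁ = 8.02, so M₁ = 2.62955 × 8.02 ≈ 21.089 billion.
After: m₂ = (1 + 0.455) / (0.155 + 0.04 + 0.455) ≈ 2.23846, MB₂ = 8.02 + 0.96 = 8.98, so M₂ = 2.23846 × 8.98 ≈ 20.1014 billion.
ΔM = M₂ − M₁ = 20.1014 − 21.089 = -0.9876 billion.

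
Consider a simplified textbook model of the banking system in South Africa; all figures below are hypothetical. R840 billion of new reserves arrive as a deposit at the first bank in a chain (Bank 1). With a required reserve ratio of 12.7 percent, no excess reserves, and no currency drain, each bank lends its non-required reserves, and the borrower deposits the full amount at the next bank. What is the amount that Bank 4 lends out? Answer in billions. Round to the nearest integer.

R488 billion

Each bank lends a fraction (1 − rr) = 0.8730 of the deposit it receives, so Bank 4 receives 840·0.8730^3 and lends 840·0.8730^4 ≈ 487.9061 billion.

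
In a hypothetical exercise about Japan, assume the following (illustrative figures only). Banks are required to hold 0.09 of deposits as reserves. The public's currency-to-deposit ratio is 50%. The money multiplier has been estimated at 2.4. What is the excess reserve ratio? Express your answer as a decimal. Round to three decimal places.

Using m = 2.4. Since m = (1 + c)/(c + rr + e), the denominator satisfies c + rr + e = (1 + c)/m = (1 + 0.5) / 2.4 = 0.625000.
With c = 0.5 and rr = 0.09, the excess reserve ratio is 0.625000 − 0.5 − 0.09 = 0.035.

0.035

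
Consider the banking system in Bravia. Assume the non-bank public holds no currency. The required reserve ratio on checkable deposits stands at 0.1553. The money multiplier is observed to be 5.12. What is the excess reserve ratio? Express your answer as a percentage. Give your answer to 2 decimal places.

Using m = 5.12. Since m = (1 + c)/(c + rr + e), the denominator satisfies c + rr + e = (1 + c)/m = (1 + 0) / 5.12 ≈ 0.195312.
With c = 0 and rr = 0.1553, the excess reserve ratio is 0.195312 − 0 − 0.1553 = 0.040012.

4.00%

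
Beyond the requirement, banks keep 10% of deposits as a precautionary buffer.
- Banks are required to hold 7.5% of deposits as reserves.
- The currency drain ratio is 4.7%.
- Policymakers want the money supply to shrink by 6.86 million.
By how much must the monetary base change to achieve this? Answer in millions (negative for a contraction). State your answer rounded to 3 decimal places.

The money multiplier is m = (1 + c) / (rr + e + c) = (1 + 0.047) / (0.075 + 0.1 + 0.047) ≈ 4.71622.
ΔMB = ΔM / m = (−6.86) / 4.71622 ≈ -1.4546 million.

-1.455 million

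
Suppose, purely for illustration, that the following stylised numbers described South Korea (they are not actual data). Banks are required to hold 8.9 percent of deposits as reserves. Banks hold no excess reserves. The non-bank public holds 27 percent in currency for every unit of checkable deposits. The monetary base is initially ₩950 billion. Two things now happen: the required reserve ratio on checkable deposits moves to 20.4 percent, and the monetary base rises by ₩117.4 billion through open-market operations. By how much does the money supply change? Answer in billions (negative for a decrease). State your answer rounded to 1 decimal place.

Before: m₁ = (1 + 0.27) / (0.089 + 0.27) ≈ 3.537604, MB₁ = 950, so M₁ = 3.537604 × 950 = 3360.7238 billion.
After: m₂ = (1 + 0.27) / (0.204 + 0.27) ≈ 2.679325, MB₂ = 950 + 117.4 = 1067.4, so M₂ = 2.679325 × 1067.4 ≈ 2859.9115 billion.
ΔM = M₂ − M₁ = 2859.9115 − 3360.7238 = -500.8123 billion.

-500.8 billion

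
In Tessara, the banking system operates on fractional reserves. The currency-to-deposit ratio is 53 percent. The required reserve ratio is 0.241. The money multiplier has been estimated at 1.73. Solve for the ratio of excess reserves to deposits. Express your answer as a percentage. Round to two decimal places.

Using m = 1.73. Since m = (1 + c)/(c + rr + e), the denominator satisfies c + rr + e = (1 + c)/m = (1 + 0.53) / 1.73 ≈ 0.884393.
With c = 0.53 and rr = 0.241, the ratio of excess reserves to deposits is 0.884393 − 0.53 − 0.241 = 0.113393.

11.34%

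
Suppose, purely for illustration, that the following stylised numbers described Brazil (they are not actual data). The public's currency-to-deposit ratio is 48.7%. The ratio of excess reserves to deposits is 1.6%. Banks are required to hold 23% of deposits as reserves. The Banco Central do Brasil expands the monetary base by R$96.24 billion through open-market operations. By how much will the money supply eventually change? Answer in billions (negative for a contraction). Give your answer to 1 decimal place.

R$195.2 billion

The money multiplier is m = (1 + c) / (rr + e + c) = (1 + 0.487) / (0.23 + 0.016 + 0.487) ≈ 2.0286.
The purchase adds 96.24 billion of base, so ΔM = m × ΔMB = 2.0286 × (+96.24) ≈ 195.2325 billion.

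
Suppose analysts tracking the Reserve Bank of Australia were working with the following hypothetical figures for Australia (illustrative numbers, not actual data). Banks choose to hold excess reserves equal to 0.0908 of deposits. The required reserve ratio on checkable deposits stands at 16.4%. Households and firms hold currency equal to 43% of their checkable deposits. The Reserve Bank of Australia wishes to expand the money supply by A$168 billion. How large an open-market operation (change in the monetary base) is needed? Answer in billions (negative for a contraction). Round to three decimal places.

The money multiplier is m = (1 + c) / (rr + e + c) = (1 + 0.43) / (0.164 + 0.0908 + 0.43) ≈ 2.0882009.
ΔMB = ΔM / m = (+168) / 2.0882009 ≈ 80.452 billion.

A$80.452 billion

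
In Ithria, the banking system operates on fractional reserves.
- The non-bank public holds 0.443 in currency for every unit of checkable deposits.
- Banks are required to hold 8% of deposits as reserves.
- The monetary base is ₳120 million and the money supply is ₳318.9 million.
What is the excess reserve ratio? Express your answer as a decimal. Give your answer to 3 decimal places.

0.020

Using m = M/MB = 318.9/120 = 2.657500. Since m = (1 + c)/(c + rr + e), the denominator satisfies c + rr + e = (1 + c)/m = (1 + 0.443) / 2.657500 ≈ 0.542992.
With c = 0.443 and rr = 0.08, the excess reserve ratio is 0.542992 − 0.443 − 0.08 = 0.019992.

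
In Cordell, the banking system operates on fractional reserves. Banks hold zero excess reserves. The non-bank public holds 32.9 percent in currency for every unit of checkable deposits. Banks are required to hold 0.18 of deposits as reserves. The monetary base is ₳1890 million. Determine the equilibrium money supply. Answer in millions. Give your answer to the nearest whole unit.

₳4935 million

The money multiplier is m = (1 + c) / (rr + c) = (1 + 0.329) / (0.18 + 0.329) ≈ 2.61100.
So M = m × MB = 2.61100 × 1890 = 4934.79 million.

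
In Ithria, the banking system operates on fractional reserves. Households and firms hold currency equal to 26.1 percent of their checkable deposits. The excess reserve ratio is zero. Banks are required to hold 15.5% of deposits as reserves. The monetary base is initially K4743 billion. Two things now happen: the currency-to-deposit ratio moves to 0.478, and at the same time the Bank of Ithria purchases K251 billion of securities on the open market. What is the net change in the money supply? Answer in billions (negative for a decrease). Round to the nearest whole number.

Before: m₁ = (1 + 0.261) / (0.155 + 0.261) = 3.03125, MB₁ = 4743, so M₁ = 3.03125 × 4743 ≈ 14377.2188 billion.
After: m₂ = (1 + 0.478) / (0.155 + 0.478) ≈ 2.33491, MB₂ = 4743 + 251 = 4994, so M₂ = 2.33491 × 4994 ≈ 11660.5405 billion.
ΔM = M₂ − M₁ = 11660.5405 − 14377.2188 = -2716.6783 billion.

-2717 billion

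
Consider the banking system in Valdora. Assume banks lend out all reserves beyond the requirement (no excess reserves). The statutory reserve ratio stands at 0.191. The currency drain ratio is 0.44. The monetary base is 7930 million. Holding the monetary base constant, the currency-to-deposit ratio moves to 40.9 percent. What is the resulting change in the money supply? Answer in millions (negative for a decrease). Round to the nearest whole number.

525 million

Initially m₁ = (1 + 0.44) / (0.191 + 0.44) ≈ 2.28209, so M₁ = 2.28209 × 7930 = 18096.9737 million.
After the change m₂ = (1 + 0.409) / (0.191 + 0.409) ≈ 2.34833, so M₂ = 2.34833 × 7930 = 18622.2569 million.
ΔM = M₂ − M₁ = 18622.2569 − 18096.9737 = 525.2832 million.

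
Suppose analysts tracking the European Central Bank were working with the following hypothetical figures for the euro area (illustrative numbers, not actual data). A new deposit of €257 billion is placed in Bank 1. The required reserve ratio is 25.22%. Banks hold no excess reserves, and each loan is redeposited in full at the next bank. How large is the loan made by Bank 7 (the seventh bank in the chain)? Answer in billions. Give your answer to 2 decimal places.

Each bank lends a fraction (1 − rr) = 0.7478 of the deposit it receives, so Bank 7 receives 257·0.7478^6 and lends 257·0.7478^7 ≈ 33.6071 billion.

€33.61 billion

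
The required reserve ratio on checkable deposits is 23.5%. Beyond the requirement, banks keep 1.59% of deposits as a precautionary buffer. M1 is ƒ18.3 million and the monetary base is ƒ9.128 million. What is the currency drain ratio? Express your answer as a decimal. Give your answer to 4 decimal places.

Using m = M/MB = 18.3/9.128 ≈ 2.004820. From m = (1 + c)/(c + rr + e), rearranging gives 1 + c = m·(c + rr + e), so c·(1 − m) = m·(rr + e) − 1.
Hence c = [m·(rr + e) − 1]/(1 − m) = [2.004820 × (0.235 + 0.0159) − 1] / (1 − 2.004820) ≈ 0.494607.

0.4946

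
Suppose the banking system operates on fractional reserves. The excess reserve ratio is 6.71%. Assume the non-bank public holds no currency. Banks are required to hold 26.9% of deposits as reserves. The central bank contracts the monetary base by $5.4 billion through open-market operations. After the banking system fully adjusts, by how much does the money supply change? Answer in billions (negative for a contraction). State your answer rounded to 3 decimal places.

-16.067 billion

The money multiplier is m = 1 / (rr + e) = 1 / (0.269 + 0.0671) ≈ 2.97530.
The sale removes 5.4 billion of base, so ΔM = m × ΔMB = 2.97530 × (−5.4) ≈ -16.0666 billion.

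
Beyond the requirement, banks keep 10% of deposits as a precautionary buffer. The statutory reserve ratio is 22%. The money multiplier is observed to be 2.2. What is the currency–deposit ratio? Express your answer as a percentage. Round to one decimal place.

Using m = 2.2. From m = (1 + c)/(c + rr + e), rearranging gives 1 + c = m·(c + rr + e), so c·(1 − m) = m·(rr + e) − 1.
Hence c = [m·(rr + e) − 1]/(1 − m) = [2.2 × (0.22 + 0.1) − 1] / (1 − 2.2) ≈ 0.246667.

24.7%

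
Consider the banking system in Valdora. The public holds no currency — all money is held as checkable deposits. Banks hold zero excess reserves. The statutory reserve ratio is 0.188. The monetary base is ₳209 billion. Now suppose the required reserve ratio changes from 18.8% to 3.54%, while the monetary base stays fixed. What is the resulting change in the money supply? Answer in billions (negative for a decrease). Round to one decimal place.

Initially m₁ = 1 / (0.188) ≈ 5.31915, so M₁ = 5.31915 × 209 ≈ 1111.7024 billion.
After the change m₂ = 1 / (0.0354) ≈ 28.24859, so M₂ = 28.24859 × 209 ≈ 5903.9553 billion.
ΔM = M₂ − M₁ = 5903.9553 − 1111.7024 = 4792.2529 billion.

₳4792.3 billion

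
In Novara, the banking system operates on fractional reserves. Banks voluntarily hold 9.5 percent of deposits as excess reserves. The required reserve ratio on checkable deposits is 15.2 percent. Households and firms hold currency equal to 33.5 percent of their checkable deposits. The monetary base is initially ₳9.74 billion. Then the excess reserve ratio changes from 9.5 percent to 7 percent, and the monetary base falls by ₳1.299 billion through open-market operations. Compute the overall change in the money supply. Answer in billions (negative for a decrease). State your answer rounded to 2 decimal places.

-2.11 billion

Before: m₁ = (1 + 0.335) / (0.152 + 0.095 + 0.335) ≈ 2.2938, MB₁ = 9.74, so M₁ = 2.2938 × 9.74 ≈ 22.3416 billion.
After: m₂ = (1 + 0.335) / (0.152 + 0.07 + 0.335) ≈ 2.3968, MB₂ = 9.74 − 1.299 = 8.441, so M₂ = 2.3968 × 8.441 ≈ 20.2314 billion.
ΔM = M₂ − M₁ = 20.2314 − 22.3416 = -2.1102 billion.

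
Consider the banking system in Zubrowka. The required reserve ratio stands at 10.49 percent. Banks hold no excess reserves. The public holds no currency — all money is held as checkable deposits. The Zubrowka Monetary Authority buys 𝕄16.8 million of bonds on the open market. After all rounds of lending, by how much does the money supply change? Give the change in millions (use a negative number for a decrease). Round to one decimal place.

The simple money multiplier is m = 1/rr = 1/0.1049 ≈ 9.5329.
An open-market purchase increases the monetary base by 16.8 million, so ΔM = m × ΔMB = 9.5329 × 16.8 ≈ 160.1527 million.

𝕄160.2 million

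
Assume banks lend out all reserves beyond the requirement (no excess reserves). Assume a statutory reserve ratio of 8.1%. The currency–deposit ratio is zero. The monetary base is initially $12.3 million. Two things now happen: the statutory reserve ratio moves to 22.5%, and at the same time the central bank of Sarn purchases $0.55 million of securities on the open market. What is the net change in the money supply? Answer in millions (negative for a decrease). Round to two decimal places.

-94.74 million

Before: m₁ = 1 / (0.081) ≈ 12.34568, MB₁ = 12.3, so M₁ = 12.34568 × 12.3 ≈ 151.8519 million.
After: m₂ = 1 / (0.225) ≈ 4.44444, MB₂ = 12.3 + 0.55 = 12.85, so M₂ = 4.44444 × 12.85 ≈ 57.1111 million.
ΔM = M₂ − M₁ = 57.1111 − 151.8519 = -94.7408 million.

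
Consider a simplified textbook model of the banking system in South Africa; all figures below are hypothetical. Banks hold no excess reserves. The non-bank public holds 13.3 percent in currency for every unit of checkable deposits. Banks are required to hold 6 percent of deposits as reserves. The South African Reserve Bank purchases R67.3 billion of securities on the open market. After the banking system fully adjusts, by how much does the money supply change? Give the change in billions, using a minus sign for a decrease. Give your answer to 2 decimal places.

The money multiplier is m = (1 + c) / (rr + c) = (1 + 0.133) / (0.06 + 0.133) ≈ 5.87047.
The purchase adds 67.3 billion of base, so ΔM = m × ΔMB = 5.87047 × (+67.3) ≈ 395.0826 billion.

R395.08 billion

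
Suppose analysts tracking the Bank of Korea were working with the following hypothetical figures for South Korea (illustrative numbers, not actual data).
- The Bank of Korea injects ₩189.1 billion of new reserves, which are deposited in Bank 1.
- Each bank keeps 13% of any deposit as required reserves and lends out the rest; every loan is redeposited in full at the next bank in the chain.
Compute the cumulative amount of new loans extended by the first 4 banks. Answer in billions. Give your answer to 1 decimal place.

₩540.5 billion

Bank i lends (1 − rr)^i of the original deposit: Bank 1 lends 189.1·0.8700 = 164.5170, Bank 2 lends 189.1·0.8700² ≈ 143.1298, and so on.
Summing a geometric series: total = 189.1·[0.8700·(1 − 0.8700^4) / (1 − 0.8700)] ≈ 540.5046 billion.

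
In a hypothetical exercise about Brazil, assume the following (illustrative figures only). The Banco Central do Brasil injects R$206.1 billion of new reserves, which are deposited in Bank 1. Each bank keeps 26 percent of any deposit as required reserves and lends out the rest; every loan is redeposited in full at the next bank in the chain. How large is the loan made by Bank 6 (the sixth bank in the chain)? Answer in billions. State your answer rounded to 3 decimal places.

R$33.843 billion

Each bank lends a fraction (1 − rr) = 0.7400 of the deposit it receives, so Bank 6 receives 206.1·0.7400^5 and lends 206.1·0.7400^6 ≈ 33.8430 billion.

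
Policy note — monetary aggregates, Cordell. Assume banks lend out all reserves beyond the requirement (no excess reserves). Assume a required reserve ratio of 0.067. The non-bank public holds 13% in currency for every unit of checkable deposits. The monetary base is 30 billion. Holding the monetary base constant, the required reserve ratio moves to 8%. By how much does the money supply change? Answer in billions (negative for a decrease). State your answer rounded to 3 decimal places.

Initially m₁ = (1 + 0.13) / (0.067 + 0.13) ≈ 5.736041, so M₁ = 5.736041 × 30 ≈ 172.0812 billion.
After the change m₂ = (1 + 0.13) / (0.08 + 0.13) ≈ 5.380952, so M₂ = 5.380952 × 30 ≈ 161.4286 billion.
ΔM = M₂ − M₁ = 161.4286 − 172.0812 = -10.6526 billion.

-10.653 billion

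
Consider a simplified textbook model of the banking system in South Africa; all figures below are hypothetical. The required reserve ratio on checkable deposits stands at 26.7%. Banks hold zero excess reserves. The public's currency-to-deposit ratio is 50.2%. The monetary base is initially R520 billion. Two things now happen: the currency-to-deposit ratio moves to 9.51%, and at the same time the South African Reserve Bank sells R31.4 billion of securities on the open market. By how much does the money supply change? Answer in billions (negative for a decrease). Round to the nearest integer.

R462 billion

Before: m₁ = (1 + 0.502) / (0.267 + 0.502) ≈ 1.9532, MB₁ = 520, so M₁ = 1.9532 × 520 = 1015.664 billion.
After: m₂ = (1 + 0.0951) / (0.267 + 0.0951) ≈ 3.0243, MB₂ = 520 − 31.4 = 488.6, so M₂ = 3.0243 × 488.6 ≈ 1477.673 billion.
ΔM = M₂ − M₁ = 1477.673 − 1015.664 = 462.009 billion.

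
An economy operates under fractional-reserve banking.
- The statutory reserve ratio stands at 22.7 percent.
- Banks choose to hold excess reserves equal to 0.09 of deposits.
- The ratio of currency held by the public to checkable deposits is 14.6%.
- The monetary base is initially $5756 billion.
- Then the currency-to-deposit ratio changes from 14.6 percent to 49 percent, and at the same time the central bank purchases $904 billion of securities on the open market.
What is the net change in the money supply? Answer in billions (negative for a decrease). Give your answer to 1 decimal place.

-1950.4 billion

Before: m₁ = (1 + 0.146) / (0.227 + 0.09 + 0.146) ≈ 2.475162, MB₁ = 5756, so M₁ = 2.475162 × 5756 ≈ 14247.0325 billion.
After: m₂ = (1 + 0.49) / (0.227 + 0.09 + 0.49) ≈ 1.846344, MB₂ = 5756 + 904 = 6660, so M₂ = 1.846344 × 6660 ≈ 12296.651 billion.
ΔM = M₂ − M₁ = 12296.651 − 14247.0325 = -1950.3815 billion.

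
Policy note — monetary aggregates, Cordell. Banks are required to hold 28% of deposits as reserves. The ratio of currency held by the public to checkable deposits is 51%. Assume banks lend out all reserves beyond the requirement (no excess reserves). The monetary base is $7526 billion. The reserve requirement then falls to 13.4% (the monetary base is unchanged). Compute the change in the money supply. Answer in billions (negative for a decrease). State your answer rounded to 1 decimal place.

Initially m₁ = (1 + 0.51) / (0.28 + 0.51) ≈ 1.911392, so M₁ = 1.911392 × 7526 ≈ 14385.1362 billion.
After the change m₂ = (1 + 0.51) / (0.134 + 0.51) ≈ 2.344720, so M₂ = 2.344720 × 7526 ≈ 17646.3627 billion.
ΔM = M₂ − M₁ = 17646.3627 − 14385.1362 = 3261.2265 billion.

$3261.2 billion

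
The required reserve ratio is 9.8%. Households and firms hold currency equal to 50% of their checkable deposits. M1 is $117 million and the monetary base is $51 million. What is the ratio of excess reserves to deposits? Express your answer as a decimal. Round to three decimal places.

0.056

Using m = M/MB = 117/51 ≈ 2.294118. Since m = (1 + c)/(c + rr + e), the denominator satisfies c + rr + e = (1 + c)/m = (1 + 0.5) / 2.294118 ≈ 0.653846.
With c = 0.5 and rr = 0.098, the ratio of excess reserves to deposits is 0.653846 − 0.5 − 0.098 = 0.055846.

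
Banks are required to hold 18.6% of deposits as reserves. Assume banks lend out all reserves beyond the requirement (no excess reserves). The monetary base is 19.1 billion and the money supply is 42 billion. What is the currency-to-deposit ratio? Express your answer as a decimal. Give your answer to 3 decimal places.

0.493

Using m = M/MB = 42/19.1 ≈ 2.198953. From m = (1 + c)/(c + rr + e), rearranging gives 1 + c = m·(c + rr + e), so c·(1 − m) = m·(rr + e) − 1.
Hence c = [m·(rr + e) − 1]/(1 − m) = [2.198953 × (0.186 + 0) − 1] / (1 − 2.198953) ≈ 0.492926.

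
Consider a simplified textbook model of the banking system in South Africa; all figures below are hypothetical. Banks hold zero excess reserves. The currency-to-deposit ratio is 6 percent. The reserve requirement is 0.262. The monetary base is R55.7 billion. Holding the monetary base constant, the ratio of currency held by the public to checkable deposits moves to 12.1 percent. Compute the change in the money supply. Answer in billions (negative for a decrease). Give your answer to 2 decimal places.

-20.33 billion

Initially m₁ = (1 + 0.06) / (0.262 + 0.06) ≈ 3.29193, so M₁ = 3.29193 × 55.7 ≈ 183.3605 billion.
After the change m₂ = (1 + 0.121) / (0.262 + 0.121) ≈ 2.92689, so M₂ = 2.92689 × 55.7 ≈ 163.0278 billion.
ΔM = M₂ − M₁ = 163.0278 − 183.3605 = -20.3327 billion.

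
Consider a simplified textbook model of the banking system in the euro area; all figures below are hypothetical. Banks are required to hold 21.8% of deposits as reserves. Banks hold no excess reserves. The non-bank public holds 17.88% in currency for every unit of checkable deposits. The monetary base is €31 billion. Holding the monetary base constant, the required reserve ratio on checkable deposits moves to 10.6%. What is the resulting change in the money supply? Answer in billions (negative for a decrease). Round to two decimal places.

Initially m₁ = (1 + 0.1788) / (0.218 + 0.1788) ≈ 2.97077, so M₁ = 2.97077 × 31 ≈ 92.0939 billion.
After the change m₂ = (1 + 0.1788) / (0.106 + 0.1788) ≈ 4.13904, so M₂ = 4.13904 × 31 ≈ 128.3102 billion.
ΔM = M₂ − M₁ = 128.3102 − 92.0939 = 36.2163 billion.

€36.22 billion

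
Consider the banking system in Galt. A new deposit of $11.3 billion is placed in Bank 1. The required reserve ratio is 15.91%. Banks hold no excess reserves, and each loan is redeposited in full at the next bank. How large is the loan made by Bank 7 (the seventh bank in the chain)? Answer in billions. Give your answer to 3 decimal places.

$3.360 billion

Each bank lends a fraction (1 − rr) = 0.8409 of the deposit it receives, so Bank 7 receives 11.3·0.8409^6 and lends 11.3·0.8409^7 ≈ 3.3596 billion.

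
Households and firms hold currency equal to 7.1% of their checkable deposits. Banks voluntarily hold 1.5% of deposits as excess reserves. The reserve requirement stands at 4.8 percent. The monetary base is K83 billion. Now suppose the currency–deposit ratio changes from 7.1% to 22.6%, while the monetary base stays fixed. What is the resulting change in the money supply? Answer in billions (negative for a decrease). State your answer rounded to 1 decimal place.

-311.3 billion

Initially m₁ = (1 + 0.071) / (0.048 + 0.015 + 0.071) ≈ 7.9925, so M₁ = 7.9925 × 83 = 663.3775 billion.
After the change m₂ = (1 + 0.226) / (0.048 + 0.015 + 0.226) ≈ 4.2422, so M₂ = 4.2422 × 83 = 352.1026 billion.
ΔM = M₂ − M₁ = 352.1026 − 663.3775 = -311.2749 billion.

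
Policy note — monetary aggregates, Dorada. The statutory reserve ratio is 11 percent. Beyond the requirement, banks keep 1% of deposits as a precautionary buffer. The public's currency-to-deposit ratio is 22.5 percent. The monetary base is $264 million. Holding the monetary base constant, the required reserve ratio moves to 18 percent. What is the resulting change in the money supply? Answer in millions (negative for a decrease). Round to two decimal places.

Initially m₁ = (1 + 0.225) / (0.11 + 0.01 + 0.225) ≈ 3.550725, so M₁ = 3.550725 × 264 = 937.3914 million.
After the change m₂ = (1 + 0.225) / (0.18 + 0.01 + 0.225) ≈ 2.951807, so M₂ = 2.951807 × 264 ≈ 779.277 million.
ΔM = M₂ − M₁ = 779.277 − 937.3914 = -158.1144 million.

-158.11 million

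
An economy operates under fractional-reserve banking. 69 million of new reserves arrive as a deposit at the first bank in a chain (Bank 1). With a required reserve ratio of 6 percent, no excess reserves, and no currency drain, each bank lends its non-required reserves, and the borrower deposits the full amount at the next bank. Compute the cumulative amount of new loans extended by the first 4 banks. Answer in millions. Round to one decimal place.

237.0 million

Bank i lends (1 − rr)^i of the original deposit: Bank 1 lends 69·0.9400 = 64.8600, Bank 2 lends 69·0.9400² = 60.9684, and so on.
Summing a geometric series: total = 69·[0.9400·(1 − 0.9400^4) / (1 − 0.9400)] ≈ 237.0104 million.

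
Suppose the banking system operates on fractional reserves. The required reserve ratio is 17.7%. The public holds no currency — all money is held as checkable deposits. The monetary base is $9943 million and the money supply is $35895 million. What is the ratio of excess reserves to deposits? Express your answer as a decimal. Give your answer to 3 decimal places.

Using m = M/MB = 35895/9943 ≈ 3.610077. Since m = (1 + c)/(c + rr + e), the denominator satisfies c + rr + e = (1 + c)/m = (1 + 0) / 3.610077 ≈ 0.277002.
With c = 0 and rr = 0.177, the ratio of excess reserves to deposits is 0.277002 − 0 − 0.177 = 0.100002.

0.100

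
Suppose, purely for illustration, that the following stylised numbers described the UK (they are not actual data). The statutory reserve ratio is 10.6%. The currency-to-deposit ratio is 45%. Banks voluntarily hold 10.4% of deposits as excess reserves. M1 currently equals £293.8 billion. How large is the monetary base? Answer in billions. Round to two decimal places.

The money multiplier is m = (1 + c) / (rr + e + c) = (1 + 0.45) / (0.106 + 0.104 + 0.45) ≈ 2.196970.
MB = M / m = 293.8 / 2.196970 ≈ 133.7296 billion.

£133.73 billion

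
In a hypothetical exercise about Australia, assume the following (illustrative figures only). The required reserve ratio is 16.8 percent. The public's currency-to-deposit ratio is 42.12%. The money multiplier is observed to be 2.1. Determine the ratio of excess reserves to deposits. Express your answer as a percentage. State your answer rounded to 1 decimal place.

Using m = 2.1. Since m = (1 + c)/(c + rr + e), the denominator satisfies c + rr + e = (1 + c)/m = (1 + 0.4212) / 2.1 ≈ 0.676762.
With c = 0.4212 and rr = 0.168, the ratio of excess reserves to deposits is 0.676762 − 0.4212 − 0.168 = 0.087562.

8.8%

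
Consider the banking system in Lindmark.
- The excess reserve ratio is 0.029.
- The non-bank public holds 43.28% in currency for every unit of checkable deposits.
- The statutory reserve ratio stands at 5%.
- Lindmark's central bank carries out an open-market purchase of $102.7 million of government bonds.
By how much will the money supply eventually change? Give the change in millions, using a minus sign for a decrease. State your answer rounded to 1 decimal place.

The money multiplier is m = (1 + c) / (rr + e + c) = (1 + 0.4328) / (0.05 + 0.029 + 0.4328) ≈ 2.79953.
The purchase adds 102.7 million of base, so ΔM = m × ΔMB = 2.79953 × (+102.7) ≈ 287.5117 million.

$287.5 million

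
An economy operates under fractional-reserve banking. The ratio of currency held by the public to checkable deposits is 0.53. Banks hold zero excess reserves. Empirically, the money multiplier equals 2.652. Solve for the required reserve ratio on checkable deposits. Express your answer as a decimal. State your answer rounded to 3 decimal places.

0.047

Using m = 2.652. Since m = (1 + c)/(c + rr + e), the denominator satisfies c + rr + e = (1 + c)/m = (1 + 0.53) / 2.652 ≈ 0.576923.
With c = 0.53 and e = 0, the required reserve ratio on checkable deposits is 0.576923 − 0.53 − 0 = 0.046923.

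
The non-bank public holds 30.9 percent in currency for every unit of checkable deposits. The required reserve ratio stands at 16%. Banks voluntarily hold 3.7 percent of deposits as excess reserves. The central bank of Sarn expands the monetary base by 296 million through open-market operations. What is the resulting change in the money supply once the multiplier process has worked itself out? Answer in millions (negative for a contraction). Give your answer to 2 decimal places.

765.74 million

The money multiplier is m = (1 + c) / (rr + e + c) = (1 + 0.309) / (0.16 + 0.037 + 0.309) ≈ 2.586957.
The purchase adds 296 million of base, so ΔM = m × ΔMB = 2.586957 × (+296) ≈ 765.7393 million.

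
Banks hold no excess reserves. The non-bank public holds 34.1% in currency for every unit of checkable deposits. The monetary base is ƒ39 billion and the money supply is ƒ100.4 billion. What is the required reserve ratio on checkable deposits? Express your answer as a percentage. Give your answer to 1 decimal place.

18.0%

Using m = M/MB = 100.4/39 ≈ 2.574359. Since m = (1 + c)/(c + rr + e), the denominator satisfies c + rr + e = (1 + c)/m = (1 + 0.341) / 2.574359 ≈ 0.520906.
With c = 0.341 and e = 0, the required reserve ratio on checkable deposits is 0.520906 − 0.341 − 0 = 0.179906.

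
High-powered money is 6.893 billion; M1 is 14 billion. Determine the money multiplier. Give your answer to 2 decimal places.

2.03

The money multiplier is m = M / MB = 14 / 6.893 ≈ 2.03105.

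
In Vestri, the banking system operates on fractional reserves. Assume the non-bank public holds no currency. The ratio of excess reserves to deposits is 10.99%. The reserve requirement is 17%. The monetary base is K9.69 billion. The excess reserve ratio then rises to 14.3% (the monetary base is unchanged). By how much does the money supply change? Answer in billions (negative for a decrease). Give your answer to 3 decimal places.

-3.661 billion

Initially m₁ = 1 / (0.17 + 0.1099) ≈ 3.57270, so M₁ = 3.57270 × 9.69 ≈ 34.6195 billion.
After the change m₂ = 1 / (0.17 + 0.143) ≈ 3.19489, so M₂ = 3.19489 × 9.69 ≈ 30.9585 billion.
ΔM = M₂ − M₁ = 30.9585 − 34.6195 = -3.661 billion.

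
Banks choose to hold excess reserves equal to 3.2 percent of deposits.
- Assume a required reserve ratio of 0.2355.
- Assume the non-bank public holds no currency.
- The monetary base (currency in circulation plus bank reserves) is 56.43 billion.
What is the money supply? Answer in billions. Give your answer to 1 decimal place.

211.0 billion

The money multiplier is m = 1 / (rr + e) = 1 / (0.2355 + 0.032) ≈ 3.7383.
So M = m × MB = 3.7383 × 56.43 ≈ 210.9523 billion.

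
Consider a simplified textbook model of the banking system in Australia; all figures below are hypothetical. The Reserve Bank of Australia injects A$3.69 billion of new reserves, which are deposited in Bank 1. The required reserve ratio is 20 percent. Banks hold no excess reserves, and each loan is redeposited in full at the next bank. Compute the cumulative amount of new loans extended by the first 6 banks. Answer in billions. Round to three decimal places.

Bank i lends (1 − rr)^i of the original deposit: Bank 1 lends 3.69·0.8000 = 2.9520, Bank 2 lends 3.69·0.8000² = 2.3616, and so on.
Summing a geometric series: total = 3.69·[0.8000·(1 − 0.8000^6) / (1 − 0.8000)] ≈ 10.8908 billion.

A$10.891 billion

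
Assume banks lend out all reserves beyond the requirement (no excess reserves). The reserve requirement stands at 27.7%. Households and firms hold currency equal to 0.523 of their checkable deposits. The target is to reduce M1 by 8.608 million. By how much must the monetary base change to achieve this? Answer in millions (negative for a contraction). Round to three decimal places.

-4.522 million

The money multiplier is m = (1 + c) / (rr + c) = (1 + 0.523) / (0.277 + 0.523) = 1.90375.
ΔMB = ΔM / m = (−8.608) / 1.90375 ≈ -4.5216 million.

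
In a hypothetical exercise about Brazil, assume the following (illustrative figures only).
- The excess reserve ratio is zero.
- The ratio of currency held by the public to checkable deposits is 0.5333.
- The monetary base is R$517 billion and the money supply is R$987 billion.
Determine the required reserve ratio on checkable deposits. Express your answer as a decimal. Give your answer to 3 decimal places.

Using m = M/MB = 987/517 ≈ 1.909091. Since m = (1 + c)/(c + rr + e), the denominator satisfies c + rr + e = (1 + c)/m = (1 + 0.5333) / 1.909091 ≈ 0.803157.
With c = 0.5333 and e = 0, the required reserve ratio on checkable deposits is 0.803157 − 0.5333 − 0 = 0.269857.

0.270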